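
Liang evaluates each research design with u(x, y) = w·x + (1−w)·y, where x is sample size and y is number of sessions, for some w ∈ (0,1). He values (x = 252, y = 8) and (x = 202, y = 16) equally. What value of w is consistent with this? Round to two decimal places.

w = 0.14

u(252,8) = u(202,16) means w·252 + (1−w)·8 = w·202 + (1−w)·16.
Rearranging, 50·w − 8·(1−w) = 0.
Hence w = 8/(50+8) = 8/58 = 0.14.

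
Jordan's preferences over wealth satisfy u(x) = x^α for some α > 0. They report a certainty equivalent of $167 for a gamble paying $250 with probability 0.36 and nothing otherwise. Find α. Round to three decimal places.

α ≈ 2.532

The lottery's expected utility is 0.36·u(250) + 0.64·u(0) = 0.36·250^α (since u(0) = 0 for α > 0).
Indifference: 167^α = 0.36·250^α, so (167/250)^α = 0.36.
Taking logs: α·ln(167/250) = ln(0.36), so α = -1.021651 / -0.403467 ≈ 2.532.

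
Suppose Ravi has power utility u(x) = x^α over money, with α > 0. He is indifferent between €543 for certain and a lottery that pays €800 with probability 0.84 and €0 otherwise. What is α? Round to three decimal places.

α ≈ 0.450

The lottery's expected utility is 0.84·u(800) + 0.16·u(0) = 0.84·800^α (since u(0) = 0 for α > 0).
Indifference: 543^α = 0.84·800^α, so (543/800)^α = 0.84.
α = ln(0.84) / ln(543/800) = -0.174353/-0.387502 ≈ 0.450.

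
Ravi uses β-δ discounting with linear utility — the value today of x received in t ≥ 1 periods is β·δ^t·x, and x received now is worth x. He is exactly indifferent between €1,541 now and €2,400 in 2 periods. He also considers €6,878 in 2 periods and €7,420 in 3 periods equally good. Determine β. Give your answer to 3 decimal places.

The second indifference involves only future payoffs, so β cancels: β·δ^2·6878 = β·δ^3·7420, giving δ = 6878/7420 = 0.92695.
Substituting δ into 1541 = β·δ^2·2400: β = 1541/(2062.186) ≈ 0.747.

β ≈ 0.747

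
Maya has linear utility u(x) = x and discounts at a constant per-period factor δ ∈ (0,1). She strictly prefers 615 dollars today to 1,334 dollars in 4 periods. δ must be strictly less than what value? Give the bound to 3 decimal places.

δ < 0.824

The preference means 615 > δ^4·1334.
So δ^4 < 615/1334 = 0.46102; taking the 4th root of both positive sides preserves the inequality.
δ < 0.46102^(1/4) = 0.824.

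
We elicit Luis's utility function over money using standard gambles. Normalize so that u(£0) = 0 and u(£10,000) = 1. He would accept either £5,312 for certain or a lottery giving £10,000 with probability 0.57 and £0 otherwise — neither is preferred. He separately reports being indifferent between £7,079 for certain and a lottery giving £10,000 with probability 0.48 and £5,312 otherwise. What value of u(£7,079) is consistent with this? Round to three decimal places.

0.776

From the first indifference, u(£5,312) = 0.57·u(£10,000) + 0.43·u(£0) = 0.57·1 + 0.43·0 = 0.57.
Then u(£7,079) = 0.48·u(£10,000) + 0.52·u(£5,312) = 0.48·1.00 + 0.52·0.57 = 0.7764.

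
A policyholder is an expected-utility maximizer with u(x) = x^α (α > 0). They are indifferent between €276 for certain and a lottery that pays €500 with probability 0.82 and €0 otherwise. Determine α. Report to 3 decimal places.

Since u(0) = 0, the lottery's EU is 0.82·500^α.
Setting u(276) equal to that: 276^α = 0.82·500^α ⇒ (276/500)^α = 0.82.
Taking logs: α·ln(276/500) = ln(0.82), so α = -0.198451 / -0.594207 ≈ 0.334.

α ≈ 0.334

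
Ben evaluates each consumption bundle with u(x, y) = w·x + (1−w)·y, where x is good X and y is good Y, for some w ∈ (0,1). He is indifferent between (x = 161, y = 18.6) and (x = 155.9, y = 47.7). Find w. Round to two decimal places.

w = 0.85

u(161,18.6) = u(155.9,47.7) means w·161 + (1−w)·18.6 = w·155.9 + (1−w)·47.7.
Rearranging, 5.1·w − 29.1·(1−w) = 0.
So w/(1−w) = 29.1/5.1 = 5.7059, giving w = 29.1/(5.1+29.1) = 0.85.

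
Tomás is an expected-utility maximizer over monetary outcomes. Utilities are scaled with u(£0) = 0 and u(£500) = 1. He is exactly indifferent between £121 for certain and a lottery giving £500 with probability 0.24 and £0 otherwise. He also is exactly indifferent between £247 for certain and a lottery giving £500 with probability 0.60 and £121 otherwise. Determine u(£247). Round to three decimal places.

The first gamble pins u(£121): it must equal 0.24·1 + 0.76·0 = 0.24.
Then u(£247) = 0.60·u(£500) + 0.40·u(£121) = 0.60·1.00 + 0.40·0.24 = 0.6960.

0.696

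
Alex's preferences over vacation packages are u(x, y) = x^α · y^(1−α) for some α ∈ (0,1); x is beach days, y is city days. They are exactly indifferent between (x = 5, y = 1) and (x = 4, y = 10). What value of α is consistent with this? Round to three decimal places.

The Cobb–Douglas utilities coincide, so 5^α·1^(1−α) = 4^α·10^(1−α).
Rearrange to (5/4)^α = (10/1)^(1−α) and take logs: α·0.223144 = (1−α)·2.302585.
With A = 0.223144 and B = 2.302585: α·A = (1−α)·B, so α = B/(A+B) = 2.302585/2.525729 ≈ 0.912.

α ≈ 0.912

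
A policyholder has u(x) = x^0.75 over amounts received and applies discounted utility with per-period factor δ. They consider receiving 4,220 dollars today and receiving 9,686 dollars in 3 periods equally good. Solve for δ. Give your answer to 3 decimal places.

The payoff in 3 periods is discounted by δ^3, so u(4220) = δ^3·u(9686) and δ^3 = u(4220)/u(9686).
Since u(x) = x^0.75, δ^3 = (4220/9686)^0.75 = 0.43568^0.75 = 0.53626.
So δ = 0.53626^(1/3) ≈ 0.812.

δ ≈ 0.812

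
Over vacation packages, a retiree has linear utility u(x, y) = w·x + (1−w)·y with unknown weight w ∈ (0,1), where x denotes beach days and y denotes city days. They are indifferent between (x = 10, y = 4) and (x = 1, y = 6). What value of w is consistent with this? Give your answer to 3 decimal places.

Indifference: w·10 + (1−w)·4 = w·1 + (1−w)·6.
Rearranging, 9·w − 2·(1−w) = 0.
So w/(1−w) = 2/9 = 0.2222, giving w = 2/(9+2) = 0.182.

w = 0.182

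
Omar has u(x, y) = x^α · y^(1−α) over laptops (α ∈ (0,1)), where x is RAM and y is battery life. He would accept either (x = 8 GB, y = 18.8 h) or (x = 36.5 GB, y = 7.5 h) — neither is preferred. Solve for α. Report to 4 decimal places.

Set the two utilities equal: 8^α·18.8^(1−α) = 36.5^α·7.5^(1−α).
(8/36.5)^α = (7.5/18.8)^(1−α); take logs: α·ln(8/36.5) = (1−α)·ln(7.5/18.8), i.e. α·-1.5178707 = (1−α)·-0.9189538.
Thus α·(-2.4368245) = -0.9189538, so α = -0.9189538/-2.4368245 ≈ 0.3771.

α ≈ 0.3771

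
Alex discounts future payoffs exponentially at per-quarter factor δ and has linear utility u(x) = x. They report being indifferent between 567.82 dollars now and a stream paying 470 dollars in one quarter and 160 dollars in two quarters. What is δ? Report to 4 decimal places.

The stream is worth 470δ + 160δ² today, so 470δ + 160δ² = 567.82.
Rearranged: 160δ² + 470δ − 567.82 = 0.
The positive root is δ = [−470 + √(470² + 4·160·567.82)] / (2·160) = (−470 + 764.398)/320 ≈ 0.9200.

δ ≈ 0.9200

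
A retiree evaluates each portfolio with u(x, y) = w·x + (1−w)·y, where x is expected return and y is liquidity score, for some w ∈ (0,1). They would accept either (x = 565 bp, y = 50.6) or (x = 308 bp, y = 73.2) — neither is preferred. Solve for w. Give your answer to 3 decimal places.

Equating utilities: w·565 + (1−w)·50.6 = w·308 + (1−w)·73.2.
Collecting terms: w·257 = (1−w)·22.6.
Hence w = 22.6/(257+22.6) = 22.6/279.6 = 0.081.

w = 0.081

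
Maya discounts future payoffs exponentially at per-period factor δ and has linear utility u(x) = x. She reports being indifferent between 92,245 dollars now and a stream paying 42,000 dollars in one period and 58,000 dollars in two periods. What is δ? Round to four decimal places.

The stream is worth 42000δ + 58000δ² today, so 42000δ + 58000δ² = 92245.
So 58000δ² + 42000δ − 92245 = 0.
δ = (−42000 + √(42000² + 4·58000·92245)) / (2·58000) = (−42000 + √23164840000.00) / 116000 ≈ 0.9500.

δ ≈ 0.9500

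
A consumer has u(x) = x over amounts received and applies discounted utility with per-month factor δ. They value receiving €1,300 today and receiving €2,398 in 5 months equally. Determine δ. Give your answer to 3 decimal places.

Equating discounted utilities: u(1300) = δ^5·u(2398) ⇒ δ^5 = u(1300)/u(2398).
With u(x) = x: δ^5 = 1300/2398 = 0.54212.
So δ = 0.54212^(1/5) ≈ 0.885.

δ ≈ 0.885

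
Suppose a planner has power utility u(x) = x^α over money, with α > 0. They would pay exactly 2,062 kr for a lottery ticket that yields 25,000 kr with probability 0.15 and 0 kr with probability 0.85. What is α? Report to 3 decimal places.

EU(lottery) = 0.15·25000^α + 0.85·0 = 0.15·25000^α.
Indifference: 2062^α = 0.15·25000^α, so (2062/25000)^α = 0.15.
α = ln(0.15) / ln(2062/25000) = -1.897120/-2.495199 ≈ 0.760.

α ≈ 0.760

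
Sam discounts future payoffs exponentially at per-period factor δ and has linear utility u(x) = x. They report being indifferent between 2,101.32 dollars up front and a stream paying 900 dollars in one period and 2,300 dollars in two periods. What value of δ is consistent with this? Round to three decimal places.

δ ≈ 0.780

Present value of the stream is 900·δ + 2300·δ². Indifference gives 900δ + 2300δ² = 2101.32.
That is, 2300δ² + 900δ − 2101.32 = 0, a quadratic in δ.
δ = (−900 + √(900² + 4·2300·2101.32)) / (2·2300) = (−900 + √20142144.00) / 4600 ≈ 0.780.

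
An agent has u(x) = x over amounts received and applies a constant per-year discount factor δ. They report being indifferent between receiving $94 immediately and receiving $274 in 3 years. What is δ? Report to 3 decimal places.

The payoff in 3 years is discounted by δ^3, so u(94) = δ^3·u(274) and δ^3 = u(94)/u(274).
With u(x) = x: δ^3 = 94/274 = 0.34307.
Hence δ = (0.34307)^(1/3) = 0.70004.

δ ≈ 0.700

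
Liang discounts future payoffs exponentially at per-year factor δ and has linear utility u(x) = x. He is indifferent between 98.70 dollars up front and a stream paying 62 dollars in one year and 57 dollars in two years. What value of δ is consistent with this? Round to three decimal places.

δ ≈ 0.880

The stream is worth 62δ + 57δ² today, so 62δ + 57δ² = 98.70.
So 57δ² + 62δ − 98.70 = 0.
The positive root is δ = [−62 + √(62² + 4·57·98.70)] / (2·57) = (−62 + 162.319)/114 ≈ 0.880.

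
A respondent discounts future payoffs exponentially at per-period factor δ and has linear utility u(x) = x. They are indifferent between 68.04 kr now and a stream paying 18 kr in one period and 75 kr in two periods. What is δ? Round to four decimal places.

δ ≈ 0.8400

Equating present values: 68.04 = 18δ + 75δ².
So 75δ² + 18δ − 68.04 = 0.
The positive root is δ = [−18 + √(18² + 4·75·68.04)] / (2·75) = (−18 + 144.000)/150 ≈ 0.8400.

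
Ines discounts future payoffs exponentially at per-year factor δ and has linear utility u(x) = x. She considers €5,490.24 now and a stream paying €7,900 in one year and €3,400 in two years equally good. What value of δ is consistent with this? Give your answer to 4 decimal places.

δ ≈ 0.5600

Equating present values: 5490.24 = 7900δ + 3400δ².
So 3400δ² + 7900δ − 5490.24 = 0.
δ = (−7900 + √(7900² + 4·3400·5490.24)) / (2·3400) = (−7900 + √137077264.00) / 6800 ≈ 0.5600.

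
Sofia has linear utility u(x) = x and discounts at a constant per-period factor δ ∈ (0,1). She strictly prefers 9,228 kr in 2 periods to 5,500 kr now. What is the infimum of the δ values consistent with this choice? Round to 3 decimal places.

Comparing present values: 5500 < δ^2·9228.
So δ^2 > 5500/9228 = 0.59601; taking the square root of both positive sides preserves the inequality.
δ > 0.59601^(1/2) = 0.772.

δ > 0.772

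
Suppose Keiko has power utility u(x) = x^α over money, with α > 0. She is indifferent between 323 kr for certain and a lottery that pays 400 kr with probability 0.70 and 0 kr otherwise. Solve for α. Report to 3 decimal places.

α ≈ 1.668

Since u(0) = 0, the lottery's EU is 0.70·400^α.
Indifference: 323^α = 0.70·400^α, so (323/400)^α = 0.70.
α = ln(0.70) / ln(323/400) = -0.356675/-0.213812 ≈ 1.668.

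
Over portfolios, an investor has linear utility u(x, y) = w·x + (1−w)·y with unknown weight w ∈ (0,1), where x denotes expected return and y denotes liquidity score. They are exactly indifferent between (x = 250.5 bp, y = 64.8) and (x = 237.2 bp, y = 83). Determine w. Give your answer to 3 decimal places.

Indifference: w·250.5 + (1−w)·64.8 = w·237.2 + (1−w)·83.
w·(250.5−237.2) = (1−w)·(83−64.8), i.e. w·13.3 = (1−w)·18.2.
Hence w = 18.2/(13.3+18.2) = 18.2/31.5 = 0.578.

w = 0.578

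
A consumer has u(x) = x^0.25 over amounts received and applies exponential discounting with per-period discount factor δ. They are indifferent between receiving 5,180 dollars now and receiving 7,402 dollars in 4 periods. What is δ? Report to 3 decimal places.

The payoff in 4 periods is discounted by δ^4, so u(5180) = δ^4·u(7402) and δ^4 = u(5180)/u(7402).
Since u(x) = x^0.25, δ^4 = (5180/7402)^0.25 = 0.69981^0.25 = 0.91463.
Hence δ = (0.91463)^(1/4) = 0.97794.

δ ≈ 0.978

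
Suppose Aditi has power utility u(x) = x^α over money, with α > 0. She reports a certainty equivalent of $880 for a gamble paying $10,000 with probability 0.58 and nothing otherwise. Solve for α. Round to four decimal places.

α ≈ 0.2241

Since u(0) = 0, the lottery's EU is 0.58·10000^α.
Equating: 880^α = 0.58·10000^α, i.e. 0.0880^α = 0.58.
α = ln(0.58) / ln(880/10000) = -0.5447272/-2.4304185 ≈ 0.2241.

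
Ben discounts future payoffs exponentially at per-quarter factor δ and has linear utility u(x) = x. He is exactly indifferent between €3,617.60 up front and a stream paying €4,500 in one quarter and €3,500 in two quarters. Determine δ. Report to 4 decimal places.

δ ≈ 0.5600

Present value of the stream is 4500·δ + 3500·δ². Indifference gives 4500δ + 3500δ² = 3617.60.
That is, 3500δ² + 4500δ − 3617.60 = 0, a quadratic in δ.
δ = (−4500 + √(4500² + 4·3500·3617.60)) / (2·3500) = (−4500 + √70896400.00) / 7000 ≈ 0.5600.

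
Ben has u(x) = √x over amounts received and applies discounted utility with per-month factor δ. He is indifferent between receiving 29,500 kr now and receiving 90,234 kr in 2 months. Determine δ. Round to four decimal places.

δ ≈ 0.7562

The payoff in 2 months is discounted by δ^2, so u(29500) = δ^2·u(90234) and δ^2 = u(29500)/u(90234).
With u(x) = √x: δ^2 = √29500/√90234 = √(29500/90234) = 0.57178.
Taking the square root: δ = 0.57178^(1/2) ≈ 0.7562.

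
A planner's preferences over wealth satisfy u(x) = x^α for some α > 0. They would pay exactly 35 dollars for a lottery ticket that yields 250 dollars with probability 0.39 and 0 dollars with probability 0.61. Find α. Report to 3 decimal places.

The lottery's expected utility is 0.39·u(250) + 0.61·u(0) = 0.39·250^α (since u(0) = 0 for α > 0).
Setting u(35) equal to that: 35^α = 0.39·250^α ⇒ (35/250)^α = 0.39.
α = ln(0.39) / ln(35/250) = -0.941609/-1.966113 ≈ 0.479.

α ≈ 0.479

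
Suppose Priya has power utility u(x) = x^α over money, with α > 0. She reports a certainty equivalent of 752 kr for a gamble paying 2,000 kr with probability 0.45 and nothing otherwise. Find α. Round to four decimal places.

Since u(0) = 0, the lottery's EU is 0.45·2000^α.
Indifference: 752^α = 0.45·2000^α, so (752/2000)^α = 0.45.
Take logs: α = ln 0.45 / ln(752/2000) ≈ 0.816331.

α ≈ 0.8163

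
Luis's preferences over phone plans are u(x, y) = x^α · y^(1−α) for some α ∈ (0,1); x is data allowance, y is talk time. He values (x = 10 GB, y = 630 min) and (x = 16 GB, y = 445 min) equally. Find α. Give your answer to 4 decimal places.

The Cobb–Douglas utilities coincide, so 10^α·630^(1−α) = 16^α·445^(1−α).
Taking logs: α·ln 10 + (1−α)·ln 630 = α·ln 16 + (1−α)·ln 445, i.e. α·-0.4700036 = (1−α)·-0.3476455.
So α/(1−α) = (-0.3476455)/(-0.4700036) = 0.7396656, and α = 0.7396656/1.7396656 ≈ 0.4252.

α ≈ 0.4252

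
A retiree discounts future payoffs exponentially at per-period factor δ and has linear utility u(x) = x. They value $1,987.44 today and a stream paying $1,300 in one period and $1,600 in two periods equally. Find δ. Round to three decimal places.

The stream is worth 1300δ + 1600δ² today, so 1300δ + 1600δ² = 1987.44.
So 1600δ² + 1300δ − 1987.44 = 0.
By the quadratic formula (taking the positive root), δ = (−1300 + √14409616.00) / 3200 ≈ 0.780.

δ ≈ 0.780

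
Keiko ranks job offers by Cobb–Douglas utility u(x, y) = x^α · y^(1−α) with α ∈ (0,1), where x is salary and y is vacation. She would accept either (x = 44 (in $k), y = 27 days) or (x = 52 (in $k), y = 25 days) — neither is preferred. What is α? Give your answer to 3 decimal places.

The Cobb–Douglas utilities coincide, so 44^α·27^(1−α) = 52^α·25^(1−α).
Taking logs: α·ln 44 + (1−α)·ln 27 = α·ln 52 + (1−α)·ln 25, i.e. α·-0.167054 = (1−α)·-0.076961.
With A = -0.167054 and B = -0.076961: α·A = (1−α)·B, so α = B/(A+B) = -0.076961/-0.244015 ≈ 0.315.

α ≈ 0.315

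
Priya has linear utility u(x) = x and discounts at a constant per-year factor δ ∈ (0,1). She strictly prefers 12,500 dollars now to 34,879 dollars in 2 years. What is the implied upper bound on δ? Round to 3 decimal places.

δ < 0.599

Comparing present values: 12500 > δ^2·34879.
So δ^2 < 12500/34879 = 0.35838; taking the square root of both positive sides preserves the inequality.
δ < (12500/34879)^(1/2) ≈ 0.599.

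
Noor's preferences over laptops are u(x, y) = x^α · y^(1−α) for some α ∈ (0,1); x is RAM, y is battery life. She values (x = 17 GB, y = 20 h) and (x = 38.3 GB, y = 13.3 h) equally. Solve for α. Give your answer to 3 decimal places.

α ≈ 0.334

Set the two utilities equal: 17^α·20^(1−α) = 38.3^α·13.3^(1−α).
Taking logs: α·ln 17 + (1−α)·ln 20 = α·ln 38.3 + (1−α)·ln 13.3, i.e. α·-0.812237 = (1−α)·-0.407968.
Thus α·(-1.220205) = -0.407968, so α = -0.407968/-1.220205 ≈ 0.334.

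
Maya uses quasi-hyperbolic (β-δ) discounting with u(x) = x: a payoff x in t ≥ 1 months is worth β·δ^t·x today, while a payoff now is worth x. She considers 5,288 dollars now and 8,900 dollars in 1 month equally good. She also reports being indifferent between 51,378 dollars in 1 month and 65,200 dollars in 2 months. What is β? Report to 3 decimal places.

β ≈ 0.754

The second indifference involves only future payoffs, so β cancels: β·δ^1·51378 = β·δ^2·65200, giving δ = 51378/65200 = 0.78801.
The first indifference: 5288 = β·δ·8900, so β = 5288/(δ·8900) = 5288/(0.78801·8900) ≈ 0.754.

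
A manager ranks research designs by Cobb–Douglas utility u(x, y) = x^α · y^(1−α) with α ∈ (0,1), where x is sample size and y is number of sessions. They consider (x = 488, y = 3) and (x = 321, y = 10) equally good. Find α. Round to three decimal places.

α ≈ 0.742

The Cobb–Douglas utilities coincide, so 488^α·3^(1−α) = 321^α·10^(1−α).
Rearrange to (488/321)^α = (10/3)^(1−α) and take logs: α·0.418874 = (1−α)·1.203973.
So α/(1−α) = (1.203973)/(0.418874) = 2.874308, and α = 2.874308/3.874308 ≈ 0.742.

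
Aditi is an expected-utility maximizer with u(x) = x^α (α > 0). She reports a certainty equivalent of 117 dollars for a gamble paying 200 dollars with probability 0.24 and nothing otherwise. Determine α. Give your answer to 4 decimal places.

The lottery's expected utility is 0.24·u(200) + 0.76·u(0) = 0.24·200^α (since u(0) = 0 for α > 0).
Setting u(117) equal to that: 117^α = 0.24·200^α ⇒ (117/200)^α = 0.24.
α = ln(0.24) / ln(117/200) = -1.4271164/-0.5361434 ≈ 2.6618.

α ≈ 2.6618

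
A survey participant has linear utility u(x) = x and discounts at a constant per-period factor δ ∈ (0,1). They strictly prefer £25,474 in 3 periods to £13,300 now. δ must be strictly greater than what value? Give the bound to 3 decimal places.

Comparing present values: 13300 < δ^3·25474.
Dividing by 25474: δ^3 > 0.52210. Both sides are positive, so the cube root keeps the direction.
δ > 0.52210^(1/3) = 0.805.

δ > 0.805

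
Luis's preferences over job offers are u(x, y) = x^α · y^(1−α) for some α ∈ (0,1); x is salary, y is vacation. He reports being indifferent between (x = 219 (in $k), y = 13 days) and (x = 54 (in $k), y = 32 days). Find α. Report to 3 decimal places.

The Cobb–Douglas utilities coincide, so 219^α·13^(1−α) = 54^α·32^(1−α).
Taking logs: α·ln 219 + (1−α)·ln 13 = α·ln 54 + (1−α)·ln 32, i.e. α·1.400088 = (1−α)·0.900787.
So α/(1−α) = (0.900787)/(1.400088) = 0.643379, and α = 0.643379/1.643379 ≈ 0.391.

α ≈ 0.391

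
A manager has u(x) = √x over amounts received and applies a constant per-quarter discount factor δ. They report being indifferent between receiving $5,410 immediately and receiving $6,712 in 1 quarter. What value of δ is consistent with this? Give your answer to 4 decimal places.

δ ≈ 0.8978

Equating discounted utilities: u(5410) = δ·u(6712) ⇒ δ = u(5410)/u(6712).
Since u(x) = √x, δ = √(5410/6712) = 0.89779.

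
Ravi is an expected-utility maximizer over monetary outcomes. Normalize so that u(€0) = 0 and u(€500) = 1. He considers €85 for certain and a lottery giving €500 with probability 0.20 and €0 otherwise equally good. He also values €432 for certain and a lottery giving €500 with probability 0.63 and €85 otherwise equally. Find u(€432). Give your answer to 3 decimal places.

0.704

From the first indifference, u(€85) = 0.20·u(€500) + 0.80·u(€0) = 0.20·1 + 0.80·0 = 0.20.
The second indifference gives u(€432) = 0.63·u(€500) + 0.37·u(€85) = 0.63·1.00 + 0.37·0.20 = 0.7040.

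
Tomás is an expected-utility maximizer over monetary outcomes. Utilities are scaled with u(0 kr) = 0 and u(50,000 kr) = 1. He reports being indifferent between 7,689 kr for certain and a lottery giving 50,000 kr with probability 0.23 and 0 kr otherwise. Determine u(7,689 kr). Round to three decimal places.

u(7,689 kr) equals the lottery's expected utility: 0.23·1 + 0.77·0 = 0.23.

0.230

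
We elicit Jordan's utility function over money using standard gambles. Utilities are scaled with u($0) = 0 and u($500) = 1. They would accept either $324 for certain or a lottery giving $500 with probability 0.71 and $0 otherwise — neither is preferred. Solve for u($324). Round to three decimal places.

0.710

By the standard-gamble method, u($324) is just the indifference probability on the best outcome: 0.71.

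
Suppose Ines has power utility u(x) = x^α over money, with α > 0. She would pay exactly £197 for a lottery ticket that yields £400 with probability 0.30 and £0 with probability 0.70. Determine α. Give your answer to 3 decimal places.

α ≈ 1.700

Since u(0) = 0, the lottery's EU is 0.30·400^α.
Setting u(197) equal to that: 197^α = 0.30·400^α ⇒ (197/400)^α = 0.30.
α = ln(0.30) / ln(197/400) = -1.203973/-0.708261 ≈ 1.700.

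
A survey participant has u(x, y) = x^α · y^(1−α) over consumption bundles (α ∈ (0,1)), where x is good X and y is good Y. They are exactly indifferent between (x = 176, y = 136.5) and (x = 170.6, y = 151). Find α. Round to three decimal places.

The Cobb–Douglas utilities coincide, so 176^α·136.5^(1−α) = 170.6^α·151^(1−α).
Taking logs: α·ln 176 + (1−α)·ln 136.5 = α·ln 170.6 + (1−α)·ln 151, i.e. α·0.031162 = (1−α)·0.100955.
So α/(1−α) = (0.100955)/(0.031162) = 3.239683, and α = 3.239683/4.239683 ≈ 0.764.

α ≈ 0.764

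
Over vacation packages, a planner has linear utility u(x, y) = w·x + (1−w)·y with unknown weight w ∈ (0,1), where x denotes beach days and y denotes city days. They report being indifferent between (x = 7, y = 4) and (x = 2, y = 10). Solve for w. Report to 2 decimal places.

w = 0.55

Indifference: w·7 + (1−w)·4 = w·2 + (1−w)·10.
w·(7−2) = (1−w)·(10−4), i.e. w·5 = (1−w)·6.
Hence w = 6/(5+6) = 6/11 = 0.55.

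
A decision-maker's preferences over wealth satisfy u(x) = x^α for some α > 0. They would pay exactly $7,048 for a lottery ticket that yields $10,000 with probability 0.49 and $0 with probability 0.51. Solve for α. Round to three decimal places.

α ≈ 2.039

EU(lottery) = 0.49·10000^α + 0.51·0 = 0.49·10000^α.
Setting u(7048) equal to that: 7048^α = 0.49·10000^α ⇒ (7048/10000)^α = 0.49.
Taking logs: α·ln(7048/10000) = ln(0.49), so α = -0.713350 / -0.349841 ≈ 2.039.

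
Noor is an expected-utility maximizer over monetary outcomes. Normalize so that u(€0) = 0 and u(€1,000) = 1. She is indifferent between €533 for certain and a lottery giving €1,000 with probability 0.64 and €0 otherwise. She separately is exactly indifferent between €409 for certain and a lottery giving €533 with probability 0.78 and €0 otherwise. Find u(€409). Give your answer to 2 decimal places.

From the first indifference, u(€533) = 0.64·u(€1,000) + 0.36·u(€0) = 0.64·1 + 0.36·0 = 0.64.
Chaining: u(€409) = 0.78·0.64 + 0.22·0.00 = 0.4992.

0.50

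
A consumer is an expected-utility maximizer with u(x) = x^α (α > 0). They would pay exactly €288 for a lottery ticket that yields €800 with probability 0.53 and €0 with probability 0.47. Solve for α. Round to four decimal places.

Since u(0) = 0, the lottery's EU is 0.53·800^α.
Setting u(288) equal to that: 288^α = 0.53·800^α ⇒ (288/800)^α = 0.53.
Taking logs: α·ln(288/800) = ln(0.53), so α = -0.6348783 / -1.0216512 ≈ 0.6214.

α ≈ 0.6214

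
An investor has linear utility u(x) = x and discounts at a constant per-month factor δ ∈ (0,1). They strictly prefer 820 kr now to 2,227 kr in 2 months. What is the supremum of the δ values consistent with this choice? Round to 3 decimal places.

δ < 0.607

Comparing present values: 820 > δ^2·2227.
So δ^2 < 820/2227 = 0.36821; taking the square root of both positive sides preserves the inequality.
δ < 0.36821^(1/2) = 0.607.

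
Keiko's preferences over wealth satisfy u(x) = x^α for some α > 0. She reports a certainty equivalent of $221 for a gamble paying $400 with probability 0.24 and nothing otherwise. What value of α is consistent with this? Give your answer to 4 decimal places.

α ≈ 2.4054

Since u(0) = 0, the lottery's EU is 0.24·400^α.
Setting u(221) equal to that: 221^α = 0.24·400^α ⇒ (221/400)^α = 0.24.
Take logs: α = ln 0.24 / ln(221/400) ≈ 2.405380.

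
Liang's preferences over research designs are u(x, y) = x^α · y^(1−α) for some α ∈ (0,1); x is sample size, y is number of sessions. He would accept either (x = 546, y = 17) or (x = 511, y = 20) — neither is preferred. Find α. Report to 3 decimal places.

Indifference: 546^α · 17^(1−α) = 511^α · 20^(1−α).
Taking logs: α·ln 546 + (1−α)·ln 17 = α·ln 511 + (1−α)·ln 20, i.e. α·0.066249 = (1−α)·0.162519.
So α/(1−α) = (0.162519)/(0.066249) = 2.453154, and α = 2.453154/3.453154 ≈ 0.710.

α ≈ 0.710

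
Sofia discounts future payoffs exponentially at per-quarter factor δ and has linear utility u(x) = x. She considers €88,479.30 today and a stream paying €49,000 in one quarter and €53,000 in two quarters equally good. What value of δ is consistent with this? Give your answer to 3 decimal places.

Present value of the stream is 49000·δ + 53000·δ². Indifference gives 49000δ + 53000δ² = 88479.30.
So 53000δ² + 49000δ − 88479.30 = 0.
δ = (−49000 + √(49000² + 4·53000·88479.30)) / (2·53000) = (−49000 + √21158611600.00) / 106000 ≈ 0.910.

δ ≈ 0.910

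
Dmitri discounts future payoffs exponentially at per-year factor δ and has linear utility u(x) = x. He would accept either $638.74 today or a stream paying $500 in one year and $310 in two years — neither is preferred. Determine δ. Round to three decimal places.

δ ≈ 0.840

Present value of the stream is 500·δ + 310·δ². Indifference gives 500δ + 310δ² = 638.74.
Rearranged: 310δ² + 500δ − 638.74 = 0.
By the quadratic formula (taking the positive root), δ = (−500 + √1042037.60) / 620 ≈ 0.840.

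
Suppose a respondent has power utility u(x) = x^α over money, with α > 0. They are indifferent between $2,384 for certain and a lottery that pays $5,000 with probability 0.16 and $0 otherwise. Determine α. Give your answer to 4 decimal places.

Since u(0) = 0, the lottery's EU is 0.16·5000^α.
Setting u(2384) equal to that: 2384^α = 0.16·5000^α ⇒ (2384/5000)^α = 0.16.
Taking logs: α·ln(2384/5000) = ln(0.16), so α = -1.8325815 / -0.7406582 ≈ 2.4743.

α ≈ 2.4743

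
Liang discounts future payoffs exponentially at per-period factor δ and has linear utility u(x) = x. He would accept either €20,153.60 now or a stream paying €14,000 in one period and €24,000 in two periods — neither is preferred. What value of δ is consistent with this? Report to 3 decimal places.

δ ≈ 0.670

Equating present values: 20153.60 = 14000δ + 24000δ².
That is, 24000δ² + 14000δ − 20153.60 = 0, a quadratic in δ.
By the quadratic formula (taking the positive root), δ = (−14000 + √2130745600.00) / 48000 ≈ 0.670.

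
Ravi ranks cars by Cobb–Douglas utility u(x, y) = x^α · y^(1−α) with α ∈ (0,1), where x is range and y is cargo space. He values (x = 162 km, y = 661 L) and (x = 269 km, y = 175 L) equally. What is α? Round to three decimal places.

α ≈ 0.724

Set the two utilities equal: 162^α·661^(1−α) = 269^α·175^(1−α).
Rearrange to (162/269)^α = (175/661)^(1−α) and take logs: α·-0.507115 = (1−α)·-1.328968.
So α/(1−α) = (-1.328968)/(-0.507115) = 2.620644, and α = 2.620644/3.620644 ≈ 0.724.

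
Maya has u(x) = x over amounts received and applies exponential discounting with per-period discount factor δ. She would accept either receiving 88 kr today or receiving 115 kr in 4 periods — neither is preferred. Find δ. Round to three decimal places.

δ ≈ 0.935

Indifference means u(88) = δ^4 · u(115), so δ^4 = u(88)/u(115).
With u(x) = x: δ^4 = 88/115 = 0.76522.
Taking the 4th root: δ = 0.76522^(1/4) ≈ 0.935.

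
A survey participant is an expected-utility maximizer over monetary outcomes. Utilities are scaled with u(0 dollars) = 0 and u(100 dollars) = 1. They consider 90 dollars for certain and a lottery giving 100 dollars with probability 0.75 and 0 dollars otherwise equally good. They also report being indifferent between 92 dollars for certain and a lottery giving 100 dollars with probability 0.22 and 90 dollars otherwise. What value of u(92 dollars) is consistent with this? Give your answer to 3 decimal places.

First, u(90 dollars) = 0.75·u(100 dollars) + 0.25·u(0 dollars) = 0.75.
Chaining: u(92 dollars) = 0.22·1.00 + 0.78·0.75 = 0.8050.

0.805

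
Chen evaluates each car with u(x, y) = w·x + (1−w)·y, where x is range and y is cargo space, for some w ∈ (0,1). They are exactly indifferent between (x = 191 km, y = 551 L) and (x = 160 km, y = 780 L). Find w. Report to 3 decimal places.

w = 0.881

Equating utilities: w·191 + (1−w)·551 = w·160 + (1−w)·780.
Rearranging, 31·w − 229·(1−w) = 0.
So w/(1−w) = 229/31 = 7.3871, giving w = 229/(31+229) = 0.881.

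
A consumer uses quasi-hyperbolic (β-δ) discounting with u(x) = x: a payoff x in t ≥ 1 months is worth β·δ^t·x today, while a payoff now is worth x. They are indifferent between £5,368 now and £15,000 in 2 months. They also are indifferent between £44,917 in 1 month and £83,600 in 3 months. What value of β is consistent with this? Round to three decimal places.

The second indifference involves only future payoffs, so β cancels: β·δ^1·44917 = β·δ^3·83600, giving δ^2 = 44917/83600 = 0.53728, so δ = 0.73300.
Now use the now-vs-future pair: 5368 = β·δ^2·15000 gives β = 5368/(0.53728·15000) ≈ 0.666.

β ≈ 0.666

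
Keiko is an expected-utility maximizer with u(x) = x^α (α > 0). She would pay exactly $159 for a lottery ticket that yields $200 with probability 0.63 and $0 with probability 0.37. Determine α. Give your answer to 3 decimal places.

α ≈ 2.014

The lottery's expected utility is 0.63·u(200) + 0.37·u(0) = 0.63·200^α (since u(0) = 0 for α > 0).
Setting u(159) equal to that: 159^α = 0.63·200^α ⇒ (159/200)^α = 0.63.
Take logs: α = ln 0.63 / ln(159/200) ≈ 2.01399.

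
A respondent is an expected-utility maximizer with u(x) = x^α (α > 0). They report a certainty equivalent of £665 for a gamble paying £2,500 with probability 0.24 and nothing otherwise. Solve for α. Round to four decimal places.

EU(lottery) = 0.24·2500^α + 0.76·0 = 0.24·2500^α.
Indifference: 665^α = 0.24·2500^α, so (665/2500)^α = 0.24.
α = ln(0.24) / ln(665/2500) = -1.4271164/-1.3242590 ≈ 1.0777.

α ≈ 1.0777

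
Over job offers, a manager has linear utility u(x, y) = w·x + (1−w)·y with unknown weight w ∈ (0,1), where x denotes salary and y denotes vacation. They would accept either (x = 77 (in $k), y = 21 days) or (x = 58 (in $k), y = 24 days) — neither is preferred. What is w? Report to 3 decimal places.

u(77,21) = u(58,24) means w·77 + (1−w)·21 = w·58 + (1−w)·24.
Collecting terms: w·19 = (1−w)·3.
The marginal rate of substitution is 3/19, so w = 3/(19+3) = 0.136.

w = 0.136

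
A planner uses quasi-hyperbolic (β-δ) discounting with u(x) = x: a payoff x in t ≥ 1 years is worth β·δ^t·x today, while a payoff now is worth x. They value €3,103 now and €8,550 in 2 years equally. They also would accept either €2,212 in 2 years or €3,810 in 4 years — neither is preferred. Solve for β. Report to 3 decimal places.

The second indifference involves only future payoffs, so β cancels: β·δ^2·2212 = β·δ^4·3810, giving δ^2 = 2212/3810 = 0.58058, so δ = 0.76196.
The first indifference: 3103 = β·δ^2·8550, so β = 3103/(δ^2·8550) = 3103/(0.58058·8550) ≈ 0.625.

β ≈ 0.625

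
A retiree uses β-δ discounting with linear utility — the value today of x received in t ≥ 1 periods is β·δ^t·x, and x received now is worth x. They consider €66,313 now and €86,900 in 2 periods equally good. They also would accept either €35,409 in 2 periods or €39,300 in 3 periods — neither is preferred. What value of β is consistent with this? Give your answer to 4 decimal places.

β ≈ 0.9400

Both payoffs in the second observation are in the future, so β drops out: δ^2·35409 = δ^3·39300 ⇒ δ = 35409/39300 = 0.90099.
Substituting δ into 66313 = β·δ^2·86900: β = 66313/(70544.312) ≈ 0.9400.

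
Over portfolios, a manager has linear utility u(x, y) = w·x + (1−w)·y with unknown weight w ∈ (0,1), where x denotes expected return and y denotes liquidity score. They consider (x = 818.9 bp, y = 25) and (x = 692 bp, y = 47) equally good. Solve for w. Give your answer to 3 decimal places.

Equating utilities: w·818.9 + (1−w)·25 = w·692 + (1−w)·47.
Collecting terms: w·126.9 = (1−w)·22.
The marginal rate of substitution is 22/126.9, so w = 22/(126.9+22) = 0.148.

w = 0.148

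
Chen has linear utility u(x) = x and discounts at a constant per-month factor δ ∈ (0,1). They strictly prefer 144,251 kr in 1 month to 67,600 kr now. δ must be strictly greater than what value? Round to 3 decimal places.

δ > 0.469

Under u(x) = x this choice says 67600 < δ·144251.
Dividing through by 144251 gives δ > 0.46863.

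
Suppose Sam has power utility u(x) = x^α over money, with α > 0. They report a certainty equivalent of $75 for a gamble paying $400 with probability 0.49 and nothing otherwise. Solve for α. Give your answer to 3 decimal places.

The lottery's expected utility is 0.49·u(400) + 0.51·u(0) = 0.49·400^α (since u(0) = 0 for α > 0).
Setting u(75) equal to that: 75^α = 0.49·400^α ⇒ (75/400)^α = 0.49.
Taking logs: α·ln(75/400) = ln(0.49), so α = -0.713350 / -1.673976 ≈ 0.426.

α ≈ 0.426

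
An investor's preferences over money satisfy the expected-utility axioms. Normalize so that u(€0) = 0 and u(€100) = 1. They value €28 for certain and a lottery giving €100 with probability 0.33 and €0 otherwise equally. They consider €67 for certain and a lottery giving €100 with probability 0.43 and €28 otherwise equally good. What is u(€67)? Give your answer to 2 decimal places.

From the first indifference, u(€28) = 0.33·u(€100) + 0.67·u(€0) = 0.33·1 + 0.67·0 = 0.33.
Chaining: u(€67) = 0.43·1.00 + 0.57·0.33 = 0.6181.

0.62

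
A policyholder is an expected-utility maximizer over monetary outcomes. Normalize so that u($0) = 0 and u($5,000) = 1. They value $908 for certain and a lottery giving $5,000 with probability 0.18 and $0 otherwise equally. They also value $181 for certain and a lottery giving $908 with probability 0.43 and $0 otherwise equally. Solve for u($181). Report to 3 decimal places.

First, u($908) = 0.18·u($5,000) + 0.82·u($0) = 0.18.
The second indifference gives u($181) = 0.43·u($908) + 0.57·u($0) = 0.43·0.18 + 0.57·0.00 = 0.0774.

0.077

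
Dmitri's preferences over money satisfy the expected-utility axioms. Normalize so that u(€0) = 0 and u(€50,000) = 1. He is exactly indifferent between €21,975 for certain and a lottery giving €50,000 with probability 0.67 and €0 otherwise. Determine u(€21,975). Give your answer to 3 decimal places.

0.670

By the standard-gamble method, u(€21,975) is just the indifference probability on the best outcome: 0.67.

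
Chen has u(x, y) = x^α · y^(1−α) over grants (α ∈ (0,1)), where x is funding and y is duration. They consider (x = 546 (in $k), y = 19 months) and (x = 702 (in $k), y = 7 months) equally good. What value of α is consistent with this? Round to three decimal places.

α ≈ 0.799

Set the two utilities equal: 546^α·19^(1−α) = 702^α·7^(1−α).
(546/702)^α = (7/19)^(1−α); take logs: α·ln(546/702) = (1−α)·ln(7/19), i.e. α·-0.251314 = (1−α)·-0.998529.
So α/(1−α) = (-0.998529)/(-0.251314) = 3.973233, and α = 3.973233/4.973233 ≈ 0.799.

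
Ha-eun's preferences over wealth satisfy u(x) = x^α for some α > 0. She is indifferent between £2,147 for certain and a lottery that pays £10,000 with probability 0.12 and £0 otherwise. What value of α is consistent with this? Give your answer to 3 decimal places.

EU(lottery) = 0.12·10000^α + 0.88·0 = 0.12·10000^α.
Indifference: 2147^α = 0.12·10000^α, so (2147/10000)^α = 0.12.
Taking logs: α·ln(2147/10000) = ln(0.12), so α = -2.120264 / -1.538514 ≈ 1.378.

α ≈ 1.378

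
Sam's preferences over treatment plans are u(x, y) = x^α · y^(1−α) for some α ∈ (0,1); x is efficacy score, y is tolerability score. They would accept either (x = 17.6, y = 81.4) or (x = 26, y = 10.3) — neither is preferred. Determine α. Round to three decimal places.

α ≈ 0.841

Indifference: 17.6^α · 81.4^(1−α) = 26^α · 10.3^(1−α).
Taking logs: α·ln 17.6 + (1−α)·ln 81.4 = α·ln 26 + (1−α)·ln 10.3, i.e. α·-0.390198 = (1−α)·-2.067231.
With A = -0.390198 and B = -2.067231: α·A = (1−α)·B, so α = B/(A+B) = -2.067231/-2.457429 ≈ 0.841.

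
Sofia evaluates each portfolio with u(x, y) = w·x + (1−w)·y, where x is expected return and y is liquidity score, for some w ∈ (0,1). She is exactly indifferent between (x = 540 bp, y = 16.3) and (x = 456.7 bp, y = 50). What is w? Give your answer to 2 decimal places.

Indifference: w·540 + (1−w)·16.3 = w·456.7 + (1−w)·50.
Collecting terms: w·83.3 = (1−w)·33.7.
So w/(1−w) = 33.7/83.3 = 0.4046, giving w = 33.7/(83.3+33.7) = 0.29.

w = 0.29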